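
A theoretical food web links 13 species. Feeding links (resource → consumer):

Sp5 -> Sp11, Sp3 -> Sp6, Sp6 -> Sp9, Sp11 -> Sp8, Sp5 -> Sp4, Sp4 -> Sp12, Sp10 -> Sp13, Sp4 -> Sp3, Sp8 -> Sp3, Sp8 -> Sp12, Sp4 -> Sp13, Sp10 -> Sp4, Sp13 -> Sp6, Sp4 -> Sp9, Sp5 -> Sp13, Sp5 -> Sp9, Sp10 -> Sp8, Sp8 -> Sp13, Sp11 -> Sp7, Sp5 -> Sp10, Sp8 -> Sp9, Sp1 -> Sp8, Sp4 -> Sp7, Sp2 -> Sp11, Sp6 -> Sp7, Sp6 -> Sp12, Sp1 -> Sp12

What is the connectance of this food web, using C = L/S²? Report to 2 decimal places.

C = 0.16

The web has S = 13 species and L = 27 feeding links.
C = L / S² = 27 / 169 = 0.1598 ≈ 0.16.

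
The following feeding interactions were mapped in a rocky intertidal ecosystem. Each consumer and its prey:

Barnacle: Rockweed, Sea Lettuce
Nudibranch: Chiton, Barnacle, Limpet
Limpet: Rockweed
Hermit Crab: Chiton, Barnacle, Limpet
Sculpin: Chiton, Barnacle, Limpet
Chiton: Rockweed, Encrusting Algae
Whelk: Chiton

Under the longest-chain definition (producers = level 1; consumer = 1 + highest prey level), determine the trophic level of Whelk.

Trophic level 3

Rockweed is a producer → level 1.
Chiton eats Rockweed (level 1); other prey at levels: Encrusting Algae 1 → level 2.
Whelk eats Chiton → level 3.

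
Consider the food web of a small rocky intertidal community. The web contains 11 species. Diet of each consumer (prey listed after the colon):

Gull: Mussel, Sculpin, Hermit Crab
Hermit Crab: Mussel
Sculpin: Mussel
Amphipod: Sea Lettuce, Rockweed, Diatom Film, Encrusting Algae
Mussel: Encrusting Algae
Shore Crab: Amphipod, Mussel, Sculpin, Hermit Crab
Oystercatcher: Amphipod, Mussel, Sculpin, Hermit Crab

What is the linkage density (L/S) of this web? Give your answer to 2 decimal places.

There are L = 18 links among S = 11 species.
L/S = 18/11 = 1.6364 ≈ 1.64.

L/S = 1.64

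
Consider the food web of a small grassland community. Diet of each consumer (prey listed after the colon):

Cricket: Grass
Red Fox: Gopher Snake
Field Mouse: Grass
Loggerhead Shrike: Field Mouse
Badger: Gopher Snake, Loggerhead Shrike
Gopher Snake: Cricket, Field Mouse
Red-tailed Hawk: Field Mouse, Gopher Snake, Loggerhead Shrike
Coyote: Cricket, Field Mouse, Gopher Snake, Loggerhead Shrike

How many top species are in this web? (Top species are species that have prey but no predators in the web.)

4

Top species (has prey, but nothing eats it): Red Fox, Red-tailed Hawk, Coyote, Badger.
Count: 4.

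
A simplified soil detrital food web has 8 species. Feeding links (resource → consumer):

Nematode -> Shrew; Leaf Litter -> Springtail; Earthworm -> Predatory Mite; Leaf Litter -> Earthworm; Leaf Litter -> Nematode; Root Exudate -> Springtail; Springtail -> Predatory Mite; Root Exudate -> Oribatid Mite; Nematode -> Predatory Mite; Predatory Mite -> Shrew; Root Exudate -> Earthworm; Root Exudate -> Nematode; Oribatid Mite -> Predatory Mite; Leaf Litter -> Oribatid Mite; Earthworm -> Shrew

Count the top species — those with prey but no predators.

Top species (has prey, but nothing eats it): Shrew.
Count: 1.

1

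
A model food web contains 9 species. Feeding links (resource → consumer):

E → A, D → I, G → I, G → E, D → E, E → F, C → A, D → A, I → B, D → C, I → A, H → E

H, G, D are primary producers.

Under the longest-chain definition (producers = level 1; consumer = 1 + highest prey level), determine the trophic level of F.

Trophic level 3

H is a producer → level 1.
E eats H (level 1); other prey at levels: G 1, D 1 → level 2.
F eats E → level 3.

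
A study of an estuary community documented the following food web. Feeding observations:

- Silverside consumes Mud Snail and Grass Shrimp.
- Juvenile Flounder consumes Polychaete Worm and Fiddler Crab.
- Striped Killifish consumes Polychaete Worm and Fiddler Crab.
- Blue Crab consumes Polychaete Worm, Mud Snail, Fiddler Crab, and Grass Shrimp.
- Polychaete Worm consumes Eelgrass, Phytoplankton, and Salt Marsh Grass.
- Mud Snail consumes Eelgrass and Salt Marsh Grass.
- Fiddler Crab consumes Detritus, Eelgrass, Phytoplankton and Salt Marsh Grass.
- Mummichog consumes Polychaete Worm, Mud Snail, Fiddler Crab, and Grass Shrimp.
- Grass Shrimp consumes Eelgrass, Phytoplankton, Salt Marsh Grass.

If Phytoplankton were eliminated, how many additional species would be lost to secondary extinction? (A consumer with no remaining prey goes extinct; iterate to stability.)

Remove Phytoplankton.
Every predator of it retains at least one other prey: Grass Shrimp still has Eelgrass, Salt Marsh Grass; Fiddler Crab still has Detritus, Eelgrass, Salt Marsh Grass; Polychaete Worm still has Eelgrass, Salt Marsh Grass.
No consumer loses all prey, so no secondary extinctions occur.

0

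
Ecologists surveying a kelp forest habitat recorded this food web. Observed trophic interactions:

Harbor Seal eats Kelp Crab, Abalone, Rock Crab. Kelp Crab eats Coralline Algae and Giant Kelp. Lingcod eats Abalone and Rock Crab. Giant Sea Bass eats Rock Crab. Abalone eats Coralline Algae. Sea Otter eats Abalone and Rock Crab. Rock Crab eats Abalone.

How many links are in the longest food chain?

One longest chain: Coralline Algae → Abalone → Rock Crab → Sea Otter.
It has 4 species and 3 links.

3 links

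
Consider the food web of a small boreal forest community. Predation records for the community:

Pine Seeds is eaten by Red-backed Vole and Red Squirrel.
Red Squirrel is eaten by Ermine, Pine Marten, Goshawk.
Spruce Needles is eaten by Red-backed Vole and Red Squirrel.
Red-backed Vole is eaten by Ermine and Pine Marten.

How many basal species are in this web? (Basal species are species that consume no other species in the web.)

Basal species (no prey listed): Pine Seeds, Spruce Needles.
Count: 2.

2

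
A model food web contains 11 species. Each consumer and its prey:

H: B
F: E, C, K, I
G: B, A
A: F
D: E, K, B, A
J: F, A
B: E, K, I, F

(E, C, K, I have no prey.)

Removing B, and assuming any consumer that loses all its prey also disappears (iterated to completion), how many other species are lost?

Remove B.
Round 1: H (all prey gone) → extinct.
No further losses. Total secondary extinctions: 1.

1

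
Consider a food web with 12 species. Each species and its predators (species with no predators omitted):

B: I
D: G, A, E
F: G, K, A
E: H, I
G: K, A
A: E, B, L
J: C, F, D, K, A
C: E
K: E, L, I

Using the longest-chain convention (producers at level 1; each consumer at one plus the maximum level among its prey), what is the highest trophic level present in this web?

Producers (level 1): J.
J → F → G → K → E → H gives H level 6.
No species has a prey at level 6, so no species reaches level 7.

6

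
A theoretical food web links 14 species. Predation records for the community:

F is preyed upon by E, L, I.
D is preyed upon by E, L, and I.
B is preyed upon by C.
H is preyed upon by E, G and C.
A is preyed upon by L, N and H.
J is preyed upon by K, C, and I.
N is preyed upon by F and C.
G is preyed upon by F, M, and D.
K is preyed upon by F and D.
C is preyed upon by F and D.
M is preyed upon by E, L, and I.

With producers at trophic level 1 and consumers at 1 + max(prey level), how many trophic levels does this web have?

Producers (level 1): A, J, B.
A → H → C → D → L gives L level 5.
No species has a prey at level 5, so no species reaches level 6.

5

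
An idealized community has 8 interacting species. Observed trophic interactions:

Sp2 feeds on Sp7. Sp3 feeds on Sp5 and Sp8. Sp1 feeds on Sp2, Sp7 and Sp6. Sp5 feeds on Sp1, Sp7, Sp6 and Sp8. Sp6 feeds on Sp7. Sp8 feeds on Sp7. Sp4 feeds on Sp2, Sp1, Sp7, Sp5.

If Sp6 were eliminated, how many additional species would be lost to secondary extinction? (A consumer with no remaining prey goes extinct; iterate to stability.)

Remove Sp6.
Every predator of it retains at least one other prey: Sp1 still has Sp7, Sp2; Sp5 still has Sp7, Sp8, Sp1.
No consumer loses all prey, so no secondary extinctions occur.

0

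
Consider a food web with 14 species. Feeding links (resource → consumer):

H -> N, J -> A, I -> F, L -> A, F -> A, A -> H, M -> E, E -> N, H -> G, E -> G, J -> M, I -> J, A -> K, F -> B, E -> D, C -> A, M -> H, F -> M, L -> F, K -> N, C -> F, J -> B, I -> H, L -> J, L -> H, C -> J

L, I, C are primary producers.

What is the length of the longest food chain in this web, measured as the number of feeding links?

One longest chain: L → F → A → H → G.
It has 5 species and 4 links.

4 links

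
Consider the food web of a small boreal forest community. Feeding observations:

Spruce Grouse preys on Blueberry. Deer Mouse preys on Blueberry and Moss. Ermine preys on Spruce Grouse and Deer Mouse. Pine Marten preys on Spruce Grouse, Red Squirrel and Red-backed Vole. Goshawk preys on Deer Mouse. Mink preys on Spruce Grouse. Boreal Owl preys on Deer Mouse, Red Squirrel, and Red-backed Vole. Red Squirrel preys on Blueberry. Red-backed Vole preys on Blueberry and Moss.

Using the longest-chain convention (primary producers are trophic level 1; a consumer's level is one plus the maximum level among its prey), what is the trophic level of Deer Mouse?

Moss is a producer → level 1.
Deer Mouse eats Moss (level 1); other prey at levels: Blueberry 1 → level 2.

Trophic level 2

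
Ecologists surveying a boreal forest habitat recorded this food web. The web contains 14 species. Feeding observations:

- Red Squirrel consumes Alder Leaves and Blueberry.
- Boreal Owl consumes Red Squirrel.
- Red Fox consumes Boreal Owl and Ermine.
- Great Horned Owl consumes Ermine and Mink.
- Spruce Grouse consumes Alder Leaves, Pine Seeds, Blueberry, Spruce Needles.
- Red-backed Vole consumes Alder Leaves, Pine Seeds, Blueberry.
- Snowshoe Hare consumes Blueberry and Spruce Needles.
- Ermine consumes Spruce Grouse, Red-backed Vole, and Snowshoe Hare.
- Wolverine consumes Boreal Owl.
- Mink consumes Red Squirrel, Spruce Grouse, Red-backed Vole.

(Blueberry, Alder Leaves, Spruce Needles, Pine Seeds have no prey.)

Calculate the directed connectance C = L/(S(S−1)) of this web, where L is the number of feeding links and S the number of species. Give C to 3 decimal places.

C = 0.126

The web has S = 14 species and L = 23 feeding links.
C = L / (S(S−1)) = 23 / 182 = 0.1264 ≈ 0.126.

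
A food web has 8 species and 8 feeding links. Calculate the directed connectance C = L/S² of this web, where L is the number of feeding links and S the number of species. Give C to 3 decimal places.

C = 0.125

The web has S = 8 species and L = 8 feeding links.
C = L / S² = 8 / 64 = 0.1250 ≈ 0.125.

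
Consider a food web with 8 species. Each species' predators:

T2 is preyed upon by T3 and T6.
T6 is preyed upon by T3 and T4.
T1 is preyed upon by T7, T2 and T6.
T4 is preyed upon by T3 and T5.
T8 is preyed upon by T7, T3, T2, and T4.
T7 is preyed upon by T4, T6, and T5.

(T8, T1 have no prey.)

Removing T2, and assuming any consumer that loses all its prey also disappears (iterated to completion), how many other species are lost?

Remove T2.
Every predator of it retains at least one other prey: T6 still has T1, T7; T3 still has T8, T6, T4.
No consumer loses all prey, so no secondary extinctions occur.

0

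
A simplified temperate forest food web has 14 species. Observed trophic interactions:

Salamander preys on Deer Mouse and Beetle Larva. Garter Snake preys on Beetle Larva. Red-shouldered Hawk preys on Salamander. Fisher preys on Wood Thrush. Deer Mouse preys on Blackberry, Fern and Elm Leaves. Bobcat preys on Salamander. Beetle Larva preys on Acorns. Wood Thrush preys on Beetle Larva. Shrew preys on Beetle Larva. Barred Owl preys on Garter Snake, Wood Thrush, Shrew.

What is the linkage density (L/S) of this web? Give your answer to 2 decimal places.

L/S = 1.07

There are L = 15 links among S = 14 species.
L/S = 15/14 = 1.0714 ≈ 1.07.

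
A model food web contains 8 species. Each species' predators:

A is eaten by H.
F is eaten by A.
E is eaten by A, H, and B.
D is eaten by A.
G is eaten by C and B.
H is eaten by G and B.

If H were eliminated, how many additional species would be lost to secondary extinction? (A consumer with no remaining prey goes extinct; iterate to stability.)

Remove H.
Round 1: G (all prey gone) → extinct.
Round 2: C (all prey gone) → extinct.
No further losses. Total secondary extinctions: 2.

2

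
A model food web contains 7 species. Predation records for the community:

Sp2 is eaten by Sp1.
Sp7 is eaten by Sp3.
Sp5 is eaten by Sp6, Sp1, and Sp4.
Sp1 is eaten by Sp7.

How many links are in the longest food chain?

One longest chain: Sp2 → Sp1 → Sp7 → Sp3.
It has 4 species and 3 links.

3 links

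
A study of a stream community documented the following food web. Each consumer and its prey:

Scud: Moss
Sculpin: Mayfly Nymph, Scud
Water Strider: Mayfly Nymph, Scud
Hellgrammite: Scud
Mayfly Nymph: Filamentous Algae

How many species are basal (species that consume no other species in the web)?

2

Basal species (no prey listed): Moss, Filamentous Algae.
Count: 2.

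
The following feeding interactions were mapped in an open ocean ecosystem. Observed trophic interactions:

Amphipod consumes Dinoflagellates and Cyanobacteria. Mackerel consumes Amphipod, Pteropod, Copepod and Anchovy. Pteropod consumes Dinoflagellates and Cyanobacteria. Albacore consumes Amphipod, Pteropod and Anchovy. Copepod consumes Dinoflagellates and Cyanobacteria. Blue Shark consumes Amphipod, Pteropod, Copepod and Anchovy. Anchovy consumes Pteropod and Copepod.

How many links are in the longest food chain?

3 links

One longest chain: Cyanobacteria → Pteropod → Anchovy → Albacore.
It has 4 species and 3 links.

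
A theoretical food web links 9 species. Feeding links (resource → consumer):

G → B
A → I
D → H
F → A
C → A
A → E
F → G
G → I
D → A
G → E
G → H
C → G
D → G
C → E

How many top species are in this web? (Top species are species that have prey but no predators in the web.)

Top species (has prey, but nothing eats it): B, I, H, E.
Count: 4.

4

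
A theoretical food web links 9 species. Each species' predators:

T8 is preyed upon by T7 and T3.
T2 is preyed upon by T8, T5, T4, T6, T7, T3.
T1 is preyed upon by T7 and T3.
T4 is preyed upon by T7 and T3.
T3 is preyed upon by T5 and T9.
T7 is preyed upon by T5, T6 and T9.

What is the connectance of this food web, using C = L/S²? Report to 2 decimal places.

C = 0.21

The web has S = 9 species and L = 17 feeding links.
C = L / S² = 17 / 81 = 0.2099 ≈ 0.21.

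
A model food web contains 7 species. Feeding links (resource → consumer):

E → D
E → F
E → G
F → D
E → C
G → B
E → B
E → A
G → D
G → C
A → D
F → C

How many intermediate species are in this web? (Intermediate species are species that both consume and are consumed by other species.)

3

Intermediate species (has both prey and predators): G, A, F.
Count: 3.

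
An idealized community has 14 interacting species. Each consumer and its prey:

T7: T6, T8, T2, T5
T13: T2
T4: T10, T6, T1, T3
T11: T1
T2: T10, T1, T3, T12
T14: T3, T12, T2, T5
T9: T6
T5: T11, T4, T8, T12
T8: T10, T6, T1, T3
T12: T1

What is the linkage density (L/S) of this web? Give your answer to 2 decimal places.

L/S = 2.00

There are L = 28 links among S = 14 species.
L/S = 28/14 = 2.0000 ≈ 2.00.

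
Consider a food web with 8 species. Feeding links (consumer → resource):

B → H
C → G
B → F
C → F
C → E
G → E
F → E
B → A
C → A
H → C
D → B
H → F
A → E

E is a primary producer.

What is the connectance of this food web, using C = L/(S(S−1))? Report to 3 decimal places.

C = 0.232

The web has S = 8 species and L = 13 feeding links.
C = L / (S(S−1)) = 13 / 56 = 0.2321 ≈ 0.232.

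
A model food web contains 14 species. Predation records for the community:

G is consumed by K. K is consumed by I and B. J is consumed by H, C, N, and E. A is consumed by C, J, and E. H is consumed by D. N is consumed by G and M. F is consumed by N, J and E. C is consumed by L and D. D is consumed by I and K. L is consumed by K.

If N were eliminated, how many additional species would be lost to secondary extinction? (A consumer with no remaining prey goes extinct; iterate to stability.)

2

Remove N.
Round 1: M (all prey gone), G (all prey gone) → extinct.
No further losses. Total secondary extinctions: 2.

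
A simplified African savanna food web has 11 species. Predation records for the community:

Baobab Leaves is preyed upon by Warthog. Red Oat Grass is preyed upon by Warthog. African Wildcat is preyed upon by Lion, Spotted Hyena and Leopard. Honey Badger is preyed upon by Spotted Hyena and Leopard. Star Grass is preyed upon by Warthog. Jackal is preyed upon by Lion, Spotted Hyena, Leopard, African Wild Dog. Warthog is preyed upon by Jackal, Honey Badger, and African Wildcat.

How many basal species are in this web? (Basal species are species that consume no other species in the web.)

Basal species (no prey listed): Red Oat Grass, Baobab Leaves, Star Grass.
Count: 3.

3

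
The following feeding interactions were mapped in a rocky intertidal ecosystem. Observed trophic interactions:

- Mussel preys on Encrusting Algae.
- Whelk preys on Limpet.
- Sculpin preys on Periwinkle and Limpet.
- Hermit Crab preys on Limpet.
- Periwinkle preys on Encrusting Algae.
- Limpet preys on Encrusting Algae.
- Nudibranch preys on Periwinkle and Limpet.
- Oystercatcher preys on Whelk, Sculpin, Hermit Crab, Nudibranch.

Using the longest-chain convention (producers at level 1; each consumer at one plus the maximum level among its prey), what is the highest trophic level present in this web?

4

Producers (level 1): Encrusting Algae.
Encrusting Algae → Periwinkle → Sculpin → Oystercatcher gives Oystercatcher level 4.
No species has a prey at level 4, so no species reaches level 5.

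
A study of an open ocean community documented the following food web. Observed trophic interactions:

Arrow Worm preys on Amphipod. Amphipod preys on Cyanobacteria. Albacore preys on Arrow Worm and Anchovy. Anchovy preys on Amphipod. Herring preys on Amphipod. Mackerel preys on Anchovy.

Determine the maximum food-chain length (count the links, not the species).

One longest chain: Cyanobacteria → Amphipod → Anchovy → Albacore.
It has 4 species and 3 links.

3 links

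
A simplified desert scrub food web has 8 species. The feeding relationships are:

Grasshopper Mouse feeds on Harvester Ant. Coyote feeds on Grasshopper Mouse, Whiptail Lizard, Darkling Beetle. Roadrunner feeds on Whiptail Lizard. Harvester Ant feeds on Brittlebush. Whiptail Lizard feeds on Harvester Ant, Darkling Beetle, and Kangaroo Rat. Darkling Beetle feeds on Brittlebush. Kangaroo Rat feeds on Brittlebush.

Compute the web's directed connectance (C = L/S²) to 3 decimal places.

The web has S = 8 species and L = 11 feeding links.
C = L / S² = 11 / 64 = 0.1719 ≈ 0.172.

C = 0.172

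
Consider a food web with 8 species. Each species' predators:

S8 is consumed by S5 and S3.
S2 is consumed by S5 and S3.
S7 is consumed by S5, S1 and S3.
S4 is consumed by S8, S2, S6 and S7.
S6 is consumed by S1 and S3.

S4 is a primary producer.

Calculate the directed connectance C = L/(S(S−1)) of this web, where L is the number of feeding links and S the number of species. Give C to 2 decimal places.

C = 0.23

The web has S = 8 species and L = 13 feeding links.
C = L / (S(S−1)) = 13 / 56 = 0.2321 ≈ 0.23.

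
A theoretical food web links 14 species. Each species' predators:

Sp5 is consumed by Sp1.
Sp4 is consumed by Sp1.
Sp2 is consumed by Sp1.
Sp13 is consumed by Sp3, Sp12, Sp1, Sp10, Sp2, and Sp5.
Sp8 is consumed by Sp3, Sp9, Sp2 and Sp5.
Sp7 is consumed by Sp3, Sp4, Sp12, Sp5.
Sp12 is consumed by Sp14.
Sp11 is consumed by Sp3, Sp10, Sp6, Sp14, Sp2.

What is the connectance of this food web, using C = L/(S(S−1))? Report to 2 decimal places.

The web has S = 14 species and L = 23 feeding links.
C = L / (S(S−1)) = 23 / 182 = 0.1264 ≈ 0.13.

C = 0.13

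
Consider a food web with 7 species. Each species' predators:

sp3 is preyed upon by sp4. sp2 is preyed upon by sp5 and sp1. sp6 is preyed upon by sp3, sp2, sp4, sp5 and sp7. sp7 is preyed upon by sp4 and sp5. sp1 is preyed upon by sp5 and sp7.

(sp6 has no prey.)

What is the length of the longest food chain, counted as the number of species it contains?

5 species

One longest chain: sp6 → sp2 → sp1 → sp7 → sp5.
It has 5 species and 4 links.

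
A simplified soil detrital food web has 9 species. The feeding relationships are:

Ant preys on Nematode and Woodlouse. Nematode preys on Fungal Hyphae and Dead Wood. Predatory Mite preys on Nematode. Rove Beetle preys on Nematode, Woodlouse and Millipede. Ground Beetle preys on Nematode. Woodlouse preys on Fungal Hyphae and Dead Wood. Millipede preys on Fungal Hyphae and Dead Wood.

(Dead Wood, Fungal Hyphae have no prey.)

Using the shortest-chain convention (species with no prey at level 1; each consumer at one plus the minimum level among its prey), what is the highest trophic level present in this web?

Basal resources (level 1): Dead Wood, Fungal Hyphae.
Following each consumer down to its lowest-level prey: Dead Wood → Nematode → Ground Beetle (levels 1 through 3).
All prey of Ground Beetle (Nematode 2) are at level 2 or above, so Ground Beetle is at level 1 + 2 = 3.
Every consumer has at least one prey at level 2 or below, so none exceeds level 3.

3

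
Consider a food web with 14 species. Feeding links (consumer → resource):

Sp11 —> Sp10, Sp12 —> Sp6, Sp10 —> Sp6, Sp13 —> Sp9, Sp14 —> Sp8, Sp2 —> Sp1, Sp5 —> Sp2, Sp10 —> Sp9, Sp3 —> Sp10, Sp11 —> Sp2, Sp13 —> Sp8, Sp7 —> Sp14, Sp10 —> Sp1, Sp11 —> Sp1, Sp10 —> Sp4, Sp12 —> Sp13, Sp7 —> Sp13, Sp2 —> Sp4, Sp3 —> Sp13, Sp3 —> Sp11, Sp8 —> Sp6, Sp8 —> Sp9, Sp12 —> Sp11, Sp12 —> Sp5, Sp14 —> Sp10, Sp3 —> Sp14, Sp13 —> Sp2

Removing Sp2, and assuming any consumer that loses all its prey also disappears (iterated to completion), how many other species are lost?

1

Remove Sp2.
Round 1: Sp5 (all prey gone) → extinct.
No further losses. Total secondary extinctions: 1.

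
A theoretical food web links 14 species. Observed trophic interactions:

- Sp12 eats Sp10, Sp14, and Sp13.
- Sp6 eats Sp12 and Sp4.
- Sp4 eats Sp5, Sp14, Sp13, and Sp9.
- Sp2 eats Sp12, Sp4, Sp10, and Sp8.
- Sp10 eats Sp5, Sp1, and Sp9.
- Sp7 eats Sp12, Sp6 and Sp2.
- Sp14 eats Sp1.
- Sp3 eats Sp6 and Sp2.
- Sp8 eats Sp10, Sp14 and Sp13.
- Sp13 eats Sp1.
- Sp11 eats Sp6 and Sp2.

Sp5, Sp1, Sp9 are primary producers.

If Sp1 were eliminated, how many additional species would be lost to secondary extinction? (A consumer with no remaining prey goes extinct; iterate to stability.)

Remove Sp1.
Round 1: Sp14 (all prey gone), Sp13 (all prey gone) → extinct.
No further losses. Total secondary extinctions: 2.

2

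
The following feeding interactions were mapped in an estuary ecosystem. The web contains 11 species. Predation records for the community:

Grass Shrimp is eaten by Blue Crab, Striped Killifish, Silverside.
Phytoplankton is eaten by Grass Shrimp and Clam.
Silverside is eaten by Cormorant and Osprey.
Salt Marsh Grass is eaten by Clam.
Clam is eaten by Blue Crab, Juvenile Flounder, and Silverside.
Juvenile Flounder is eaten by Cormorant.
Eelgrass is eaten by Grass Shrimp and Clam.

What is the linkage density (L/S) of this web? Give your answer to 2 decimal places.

There are L = 14 links among S = 11 species.
L/S = 14/11 = 1.2727 ≈ 1.27.

L/S = 1.27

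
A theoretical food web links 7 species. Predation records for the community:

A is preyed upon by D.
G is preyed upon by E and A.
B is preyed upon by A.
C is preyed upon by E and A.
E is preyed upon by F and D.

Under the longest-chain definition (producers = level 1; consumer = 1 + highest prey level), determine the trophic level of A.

C is a producer → level 1.
A eats C (level 1); other prey at levels: G 1, B 1 → level 2.

Trophic level 2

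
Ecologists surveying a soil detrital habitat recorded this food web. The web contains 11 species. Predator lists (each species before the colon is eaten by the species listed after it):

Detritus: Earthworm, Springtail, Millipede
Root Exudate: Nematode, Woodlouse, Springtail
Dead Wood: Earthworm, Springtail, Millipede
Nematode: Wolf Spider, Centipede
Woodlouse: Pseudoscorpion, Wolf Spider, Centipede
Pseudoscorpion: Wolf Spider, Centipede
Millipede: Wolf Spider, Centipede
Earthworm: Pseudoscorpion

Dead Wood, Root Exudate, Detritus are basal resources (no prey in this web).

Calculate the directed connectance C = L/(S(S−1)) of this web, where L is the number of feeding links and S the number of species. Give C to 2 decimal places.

The web has S = 11 species and L = 19 feeding links.
C = L / (S(S−1)) = 19 / 110 = 0.1727 ≈ 0.17.

C = 0.17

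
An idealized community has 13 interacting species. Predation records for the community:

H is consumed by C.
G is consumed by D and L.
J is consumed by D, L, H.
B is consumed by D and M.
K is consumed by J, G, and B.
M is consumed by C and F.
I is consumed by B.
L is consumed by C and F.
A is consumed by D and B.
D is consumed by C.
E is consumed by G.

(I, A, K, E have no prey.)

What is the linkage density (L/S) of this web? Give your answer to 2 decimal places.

There are L = 20 links among S = 13 species.
L/S = 20/13 = 1.5385 ≈ 1.54.

L/S = 1.54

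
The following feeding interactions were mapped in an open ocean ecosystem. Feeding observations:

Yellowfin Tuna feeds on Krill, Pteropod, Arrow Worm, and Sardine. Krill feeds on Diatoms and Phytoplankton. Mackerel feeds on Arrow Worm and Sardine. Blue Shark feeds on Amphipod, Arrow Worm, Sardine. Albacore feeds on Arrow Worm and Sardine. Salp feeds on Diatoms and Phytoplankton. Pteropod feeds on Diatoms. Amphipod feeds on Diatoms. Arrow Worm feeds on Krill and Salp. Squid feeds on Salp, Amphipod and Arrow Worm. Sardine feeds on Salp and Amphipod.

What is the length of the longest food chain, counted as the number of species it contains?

4 species

One longest chain: Phytoplankton → Krill → Arrow Worm → Mackerel.
It has 4 species and 3 links.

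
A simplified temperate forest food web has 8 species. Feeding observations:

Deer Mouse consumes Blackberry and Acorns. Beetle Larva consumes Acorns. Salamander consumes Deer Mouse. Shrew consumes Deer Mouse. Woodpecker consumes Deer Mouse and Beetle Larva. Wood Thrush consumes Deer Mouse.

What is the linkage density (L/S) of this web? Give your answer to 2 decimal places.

There are L = 8 links among S = 8 species.
L/S = 8/8 = 1.0000 ≈ 1.00.

L/S = 1.00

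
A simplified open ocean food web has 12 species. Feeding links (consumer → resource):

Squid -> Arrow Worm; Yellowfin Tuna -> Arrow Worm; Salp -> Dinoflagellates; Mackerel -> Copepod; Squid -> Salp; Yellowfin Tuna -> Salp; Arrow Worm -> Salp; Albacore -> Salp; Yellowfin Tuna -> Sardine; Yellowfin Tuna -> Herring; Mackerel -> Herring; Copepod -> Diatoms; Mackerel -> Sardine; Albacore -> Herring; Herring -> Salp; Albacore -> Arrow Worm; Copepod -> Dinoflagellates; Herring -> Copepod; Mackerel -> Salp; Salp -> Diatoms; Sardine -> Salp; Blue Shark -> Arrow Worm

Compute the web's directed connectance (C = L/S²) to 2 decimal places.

The web has S = 12 species and L = 22 feeding links.
C = L / S² = 22 / 144 = 0.1528 ≈ 0.15.

C = 0.15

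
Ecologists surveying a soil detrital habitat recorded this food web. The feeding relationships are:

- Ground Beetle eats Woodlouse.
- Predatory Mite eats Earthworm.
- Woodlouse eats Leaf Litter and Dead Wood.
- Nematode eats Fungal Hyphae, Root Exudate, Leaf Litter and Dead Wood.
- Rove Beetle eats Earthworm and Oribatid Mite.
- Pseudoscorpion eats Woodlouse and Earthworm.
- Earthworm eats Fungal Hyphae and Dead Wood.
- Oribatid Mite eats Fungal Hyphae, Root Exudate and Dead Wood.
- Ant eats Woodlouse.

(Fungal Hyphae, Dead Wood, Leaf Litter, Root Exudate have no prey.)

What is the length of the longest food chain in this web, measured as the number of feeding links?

One longest chain: Dead Wood → Woodlouse → Ant.
It has 3 species and 2 links.

2 links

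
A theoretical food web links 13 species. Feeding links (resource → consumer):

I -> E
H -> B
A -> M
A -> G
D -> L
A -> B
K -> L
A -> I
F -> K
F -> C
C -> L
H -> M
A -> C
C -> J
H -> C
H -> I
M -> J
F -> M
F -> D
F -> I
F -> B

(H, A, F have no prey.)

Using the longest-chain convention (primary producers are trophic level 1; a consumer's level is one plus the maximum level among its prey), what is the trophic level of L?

H is a producer → level 1.
C eats H (level 1); other prey at levels: A 1, F 1 → level 2.
L eats C (level 2); other prey at levels: D 2, K 2 → level 3.

Trophic level 3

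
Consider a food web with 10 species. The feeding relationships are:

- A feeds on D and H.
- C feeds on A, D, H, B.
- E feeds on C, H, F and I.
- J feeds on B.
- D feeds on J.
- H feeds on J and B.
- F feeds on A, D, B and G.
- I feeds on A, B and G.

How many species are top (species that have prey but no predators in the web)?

1

Top species (has prey, but nothing eats it): E.
Count: 1.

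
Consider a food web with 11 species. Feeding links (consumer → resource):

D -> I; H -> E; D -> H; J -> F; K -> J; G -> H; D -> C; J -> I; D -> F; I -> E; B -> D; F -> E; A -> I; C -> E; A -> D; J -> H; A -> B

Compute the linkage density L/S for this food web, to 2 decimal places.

There are L = 17 links among S = 11 species.
L/S = 17/11 = 1.5455 ≈ 1.55.

L/S = 1.55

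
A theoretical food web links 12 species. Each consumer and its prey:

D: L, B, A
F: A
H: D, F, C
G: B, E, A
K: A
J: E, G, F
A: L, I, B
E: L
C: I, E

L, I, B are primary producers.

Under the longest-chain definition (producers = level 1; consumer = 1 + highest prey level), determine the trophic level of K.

L is a producer → level 1.
A eats L (level 1); other prey at levels: I 1, B 1 → level 2.
K eats A → level 3.

Trophic level 3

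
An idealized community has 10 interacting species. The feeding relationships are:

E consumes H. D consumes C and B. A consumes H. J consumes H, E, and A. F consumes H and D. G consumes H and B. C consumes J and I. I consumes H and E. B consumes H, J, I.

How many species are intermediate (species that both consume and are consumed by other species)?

Intermediate species (has both prey and predators): E, A, J, I, B, C, D.
Count: 7.

7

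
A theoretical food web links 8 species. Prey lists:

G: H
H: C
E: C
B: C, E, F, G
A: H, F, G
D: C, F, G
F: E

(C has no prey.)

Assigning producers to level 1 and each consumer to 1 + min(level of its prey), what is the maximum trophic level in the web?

Producers (level 1): C.
Following each consumer down to its lowest-level prey: C → H → A (levels 1 through 3).
All prey of A (H 2, F 3, G 3) are at level 2 or above, so A is at level 1 + 2 = 3.
Every consumer has at least one prey at level 2 or below, so none exceeds level 3.

3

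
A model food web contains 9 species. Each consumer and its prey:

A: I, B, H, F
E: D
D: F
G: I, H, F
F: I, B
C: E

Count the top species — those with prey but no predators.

3

Top species (has prey, but nothing eats it): A, G, C.
Count: 3.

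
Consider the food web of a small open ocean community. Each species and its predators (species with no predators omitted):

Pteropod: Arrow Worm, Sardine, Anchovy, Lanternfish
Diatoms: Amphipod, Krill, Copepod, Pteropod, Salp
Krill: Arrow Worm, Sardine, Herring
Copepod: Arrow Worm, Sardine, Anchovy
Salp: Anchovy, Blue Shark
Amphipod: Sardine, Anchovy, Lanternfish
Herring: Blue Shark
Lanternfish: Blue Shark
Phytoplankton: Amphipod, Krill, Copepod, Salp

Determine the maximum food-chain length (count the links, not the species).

3 links

One longest chain: Diatoms → Krill → Herring → Blue Shark.
It has 4 species and 3 links.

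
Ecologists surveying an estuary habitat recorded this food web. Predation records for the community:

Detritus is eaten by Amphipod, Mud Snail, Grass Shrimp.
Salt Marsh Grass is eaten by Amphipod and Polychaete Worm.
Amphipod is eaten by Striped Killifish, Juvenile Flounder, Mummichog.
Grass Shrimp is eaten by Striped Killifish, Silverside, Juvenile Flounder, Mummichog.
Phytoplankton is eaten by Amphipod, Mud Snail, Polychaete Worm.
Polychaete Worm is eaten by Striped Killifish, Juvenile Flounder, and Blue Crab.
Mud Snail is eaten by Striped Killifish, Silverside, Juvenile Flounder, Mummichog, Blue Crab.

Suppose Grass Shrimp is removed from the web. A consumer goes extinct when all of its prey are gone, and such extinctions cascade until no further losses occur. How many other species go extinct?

0

Remove Grass Shrimp.
Every predator of it retains at least one other prey: Juvenile Flounder still has Mud Snail, Amphipod, Polychaete Worm; Striped Killifish still has Mud Snail, Amphipod, Polychaete Worm; Silverside still has Mud Snail; Mummichog still has Mud Snail, Amphipod.
No consumer loses all prey, so no secondary extinctions occur.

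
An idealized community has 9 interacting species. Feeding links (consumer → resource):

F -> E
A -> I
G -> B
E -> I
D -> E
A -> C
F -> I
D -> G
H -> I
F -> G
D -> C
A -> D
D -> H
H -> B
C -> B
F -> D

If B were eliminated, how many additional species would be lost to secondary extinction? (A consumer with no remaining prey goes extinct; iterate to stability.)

2

Remove B.
Round 1: G (all prey gone), C (all prey gone) → extinct.
No further losses. Total secondary extinctions: 2.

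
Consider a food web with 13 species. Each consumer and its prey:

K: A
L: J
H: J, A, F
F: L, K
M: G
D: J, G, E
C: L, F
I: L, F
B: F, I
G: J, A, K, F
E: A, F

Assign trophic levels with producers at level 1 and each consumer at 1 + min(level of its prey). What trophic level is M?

Trophic level 3

J is a producer → level 1.
G eats J → level 2.
M eats G → level 3.
No prey of M is below level 2, so 3 is the minimum.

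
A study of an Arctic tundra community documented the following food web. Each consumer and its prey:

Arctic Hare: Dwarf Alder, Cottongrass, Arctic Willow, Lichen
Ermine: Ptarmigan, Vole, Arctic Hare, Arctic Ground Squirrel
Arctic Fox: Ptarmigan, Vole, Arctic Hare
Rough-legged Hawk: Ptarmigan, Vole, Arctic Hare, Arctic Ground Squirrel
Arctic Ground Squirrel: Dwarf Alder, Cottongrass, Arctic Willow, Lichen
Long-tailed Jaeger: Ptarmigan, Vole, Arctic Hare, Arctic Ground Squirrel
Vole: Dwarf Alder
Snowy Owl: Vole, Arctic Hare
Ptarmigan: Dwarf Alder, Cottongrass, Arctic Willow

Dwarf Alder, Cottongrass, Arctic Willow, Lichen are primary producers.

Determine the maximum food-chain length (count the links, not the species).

2 links

One longest chain: Dwarf Alder → Vole → Snowy Owl.
It has 3 species and 2 links.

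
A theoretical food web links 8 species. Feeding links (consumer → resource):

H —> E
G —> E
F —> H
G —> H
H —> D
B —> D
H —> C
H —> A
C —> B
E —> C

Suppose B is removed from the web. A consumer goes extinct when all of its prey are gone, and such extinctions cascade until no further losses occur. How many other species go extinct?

Remove B.
Round 1: C (all prey gone) → extinct.
Round 2: E (all prey gone) → extinct.
No further losses. Total secondary extinctions: 2.

2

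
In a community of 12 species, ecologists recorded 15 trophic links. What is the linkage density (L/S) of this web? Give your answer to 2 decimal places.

L/S = 1.25

There are L = 15 links among S = 12 species.
L/S = 15/12 = 1.2500 ≈ 1.25.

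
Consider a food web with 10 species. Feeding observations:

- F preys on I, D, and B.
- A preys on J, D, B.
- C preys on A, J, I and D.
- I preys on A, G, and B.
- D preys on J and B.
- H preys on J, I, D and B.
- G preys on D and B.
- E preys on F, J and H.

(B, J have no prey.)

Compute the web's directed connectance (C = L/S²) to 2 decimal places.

The web has S = 10 species and L = 24 feeding links.
C = L / S² = 24 / 100 = 0.2400 ≈ 0.24.

C = 0.24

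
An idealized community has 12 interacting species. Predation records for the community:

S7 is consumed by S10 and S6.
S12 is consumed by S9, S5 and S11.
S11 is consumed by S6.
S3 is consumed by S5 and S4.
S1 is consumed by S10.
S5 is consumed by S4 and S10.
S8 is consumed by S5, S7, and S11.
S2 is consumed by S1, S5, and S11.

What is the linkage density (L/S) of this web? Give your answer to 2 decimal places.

L/S = 1.42

There are L = 17 links among S = 12 species.
L/S = 17/12 = 1.4167 ≈ 1.42.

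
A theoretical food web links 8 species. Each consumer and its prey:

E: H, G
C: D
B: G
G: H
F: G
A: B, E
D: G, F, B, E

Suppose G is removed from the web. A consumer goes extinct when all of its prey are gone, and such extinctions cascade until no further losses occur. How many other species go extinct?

Remove G.
Round 1: F (all prey gone), B (all prey gone) → extinct.
No further losses. Total secondary extinctions: 2.

2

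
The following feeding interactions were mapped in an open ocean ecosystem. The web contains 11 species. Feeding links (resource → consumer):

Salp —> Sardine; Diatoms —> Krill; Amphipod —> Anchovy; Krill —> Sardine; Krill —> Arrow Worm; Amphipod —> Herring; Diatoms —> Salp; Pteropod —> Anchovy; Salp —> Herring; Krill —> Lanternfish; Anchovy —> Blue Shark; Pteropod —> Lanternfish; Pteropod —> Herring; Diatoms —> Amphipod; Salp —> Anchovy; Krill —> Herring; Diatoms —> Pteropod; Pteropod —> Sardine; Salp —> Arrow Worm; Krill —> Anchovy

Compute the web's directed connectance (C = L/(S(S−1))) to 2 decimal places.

C = 0.18

The web has S = 11 species and L = 20 feeding links.
C = L / (S(S−1)) = 20 / 110 = 0.1818 ≈ 0.18.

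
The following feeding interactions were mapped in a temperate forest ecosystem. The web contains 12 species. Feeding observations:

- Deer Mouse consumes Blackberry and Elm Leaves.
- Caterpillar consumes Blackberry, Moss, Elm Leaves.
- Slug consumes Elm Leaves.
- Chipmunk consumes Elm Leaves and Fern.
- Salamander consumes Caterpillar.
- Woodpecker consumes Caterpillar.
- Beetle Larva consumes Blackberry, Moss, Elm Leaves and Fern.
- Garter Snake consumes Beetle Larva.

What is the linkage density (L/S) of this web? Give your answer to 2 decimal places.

There are L = 15 links among S = 12 species.
L/S = 15/12 = 1.2500 ≈ 1.25.

L/S = 1.25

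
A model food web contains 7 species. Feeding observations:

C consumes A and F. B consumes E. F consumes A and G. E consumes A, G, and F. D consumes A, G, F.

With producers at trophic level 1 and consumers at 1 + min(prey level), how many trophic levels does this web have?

Producers (level 1): G, A.
Following each consumer down to its lowest-level prey: G → E → B (levels 1 through 3).
All prey of B (E 2) are at level 2 or above, so B is at level 1 + 2 = 3.
Every consumer has at least one prey at level 2 or below, so none exceeds level 3.

3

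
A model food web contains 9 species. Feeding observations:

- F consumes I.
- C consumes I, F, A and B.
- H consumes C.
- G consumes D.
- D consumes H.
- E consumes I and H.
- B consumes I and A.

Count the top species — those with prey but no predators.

2

Top species (has prey, but nothing eats it): E, G.
Count: 2.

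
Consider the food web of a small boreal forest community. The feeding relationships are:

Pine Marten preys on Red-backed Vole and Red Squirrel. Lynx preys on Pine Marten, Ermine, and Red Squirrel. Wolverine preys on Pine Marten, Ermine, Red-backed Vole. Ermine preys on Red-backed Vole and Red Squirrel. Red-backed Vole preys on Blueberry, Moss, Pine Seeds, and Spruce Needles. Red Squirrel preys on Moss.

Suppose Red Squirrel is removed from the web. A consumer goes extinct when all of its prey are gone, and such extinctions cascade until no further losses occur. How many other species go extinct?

Remove Red Squirrel.
Every predator of it retains at least one other prey: Pine Marten still has Red-backed Vole; Ermine still has Red-backed Vole; Lynx still has Pine Marten, Ermine.
No consumer loses all prey, so no secondary extinctions occur.

0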